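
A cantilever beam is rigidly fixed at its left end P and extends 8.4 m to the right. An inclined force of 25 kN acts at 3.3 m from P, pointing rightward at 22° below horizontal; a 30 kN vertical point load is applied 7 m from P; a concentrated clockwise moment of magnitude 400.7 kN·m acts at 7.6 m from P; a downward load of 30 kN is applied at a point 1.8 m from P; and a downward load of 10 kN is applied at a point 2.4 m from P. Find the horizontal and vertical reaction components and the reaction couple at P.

P_x = -23.18 kN, P_y = 79.37 kN, M_P = 719.6 kN·m

ΣF_x = 0: P_x + 25·cos22° = 0 → P_x = -23.18 kN.
ΣF_y = 0: P_y − 25·sin22° − 30 − 30 − 10 = 0 → P_y = 79.37 kN.
ΣM about P: M_P − 25·sin22°·3.3 − 30·7 − 400.7 − 30·1.8 − 10·2.4 = 0 → M_P = 719.6 kN·m.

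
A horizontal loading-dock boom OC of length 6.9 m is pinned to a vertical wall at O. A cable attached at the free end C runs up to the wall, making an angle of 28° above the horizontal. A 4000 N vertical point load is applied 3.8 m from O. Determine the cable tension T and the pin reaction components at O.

ΣM about O: T·sin28°·6.9 − 4000·3.8 = 0 → T = 15200/(6.9·0.469472) = 4692.29 ≈ 4692 N.
ΣF_x = 0: O_x − T·cos28° = 0 → O_x = 4692.29 × 0.882948 = 4143 N.
ΣF_y = 0: O_y + T·sin28° − 4000 = 0 → O_y = 4000 − 4692.29 × 0.469472 = 1797 N.

T = 4692 N, O_x = 4143 N, O_y = 1797 N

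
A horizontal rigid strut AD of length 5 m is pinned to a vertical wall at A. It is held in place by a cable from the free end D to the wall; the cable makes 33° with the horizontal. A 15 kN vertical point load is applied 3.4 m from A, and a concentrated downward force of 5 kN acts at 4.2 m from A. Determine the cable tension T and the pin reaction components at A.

ΣM about A: T·sin33°·5 − 15·3.4 − 5·4.2 = 0 → T = 72/(5·0.544639) = 26.4395 ≈ 26.44 kN.
ΣF_x = 0: A_x − T·cos33° = 0 → A_x = 26.4395 × 0.838671 = 22.17 kN.
ΣF_y = 0: A_y + T·sin33° − 15 − 5 = 0 → A_y = 20 − 26.4395 × 0.544639 = 5.600 kN.

T = 26.44 kN, A_x = 22.17 kN, A_y = 5.600 kN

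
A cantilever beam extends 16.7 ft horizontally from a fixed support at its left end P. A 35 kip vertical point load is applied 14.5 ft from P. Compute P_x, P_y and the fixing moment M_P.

P_x = 0, P_y = 35.00 kip, M_P = 507.5 kip·ft

ΣF_x = 0: P_x = 0.
ΣF_y = 0: P_y − 35 = 0 → P_y = 35.00 kip.
ΣM about P: M_P − 35·14.5 = 0 → M_P = 507.5 kip·ft.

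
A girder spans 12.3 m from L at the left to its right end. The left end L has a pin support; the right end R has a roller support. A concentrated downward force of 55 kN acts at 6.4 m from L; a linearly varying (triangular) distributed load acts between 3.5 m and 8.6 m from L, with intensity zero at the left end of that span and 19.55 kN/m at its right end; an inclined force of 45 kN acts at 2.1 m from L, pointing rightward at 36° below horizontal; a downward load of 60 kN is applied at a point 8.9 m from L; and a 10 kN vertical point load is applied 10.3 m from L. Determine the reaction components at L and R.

L_x = -36.41 kN, L_y = 88.41 kN, R_y = 112.9 kN

Resultant of the triangular load: ½ × 19.55 × 5.1 = 49.8525 kN, acting at 6.9 m from L (one-third of the span from the peak).
Taking moments about L: R_y·12.3 − 55·6.4 − (½·19.55·5.1)·6.9 − 45·sin36°·2.1 − 60·8.9 − 10·10.3 = 0 → R_y = 1388.53/12.3 = 112.889 ≈ 112.9 kN.
ΣF_y = 0: L_y + 112.889 − 55 − ½·19.55·5.1 − 45·sin36° − 60 − 10 = 0 → L_y = 88.41 kN.
ΣF_x = 0: L_x + 45·cos36° = 0 → L_x = -36.41 kN.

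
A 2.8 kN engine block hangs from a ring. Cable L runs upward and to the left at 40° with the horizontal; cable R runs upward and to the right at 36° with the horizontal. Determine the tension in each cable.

T_L = 2.335 kN, T_R = 2.211 kN

ΣF_x = 0: −T_L·cos40° + T_R·cos36° = 0 → T_R = 0.946883·T_L.
ΣF_y = 0: T_L·sin40° + T_R·sin36° = 2.8.
Substitute: T_L·(0.642788 + 0.946883·0.587785) = 2.8 → T_L = 2.33459 ≈ 2.335 kN.
Then T_R = 0.946883 × 2.33459 = 2.211 kN.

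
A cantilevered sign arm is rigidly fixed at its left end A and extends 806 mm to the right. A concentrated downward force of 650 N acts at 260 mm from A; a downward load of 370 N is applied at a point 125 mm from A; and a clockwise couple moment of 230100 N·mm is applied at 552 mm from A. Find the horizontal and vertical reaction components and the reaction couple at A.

A_x = 0, A_y = 1020 N, M_A = 445400 N·mm

ΣF_x = 0: A_x = 0.
ΣF_y = 0: A_y − 650 − 370 = 0 → A_y = 1020 N.
ΣM about A: M_A − 650·260 − 370·125 − 230100 = 0 → M_A = 445400 N·mm.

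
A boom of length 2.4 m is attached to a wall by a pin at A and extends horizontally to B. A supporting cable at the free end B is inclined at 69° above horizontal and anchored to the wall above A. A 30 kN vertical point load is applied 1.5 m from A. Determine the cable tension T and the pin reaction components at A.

ΣM about A: T·sin69°·2.4 − 30·1.5 = 0 → T = 45/(2.4·0.93358) = 20.084 ≈ 20.08 kN.
ΣF_x = 0: A_x − T·cos69° = 0 → A_x = 20.084 × 0.358368 = 7.197 kN.
ΣF_y = 0: A_y + T·sin69° − 30 = 0 → A_y = 30 − 20.084 × 0.93358 = 11.25 kN.

T = 20.08 kN, A_x = 7.197 kN, A_y = 11.25 kN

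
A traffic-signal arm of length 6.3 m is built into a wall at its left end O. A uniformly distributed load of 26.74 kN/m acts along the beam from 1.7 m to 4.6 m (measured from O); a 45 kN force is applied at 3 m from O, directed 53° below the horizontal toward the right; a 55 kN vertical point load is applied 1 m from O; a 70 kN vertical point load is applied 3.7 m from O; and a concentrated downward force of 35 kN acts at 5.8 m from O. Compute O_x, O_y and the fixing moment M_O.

O_x = -27.08 kN, O_y = 273.5 kN, M_O = 869.1 kN·m

Resultant of the distributed load: 26.74 × 2.9 = 77.546 kN at 3.15 m from O.
ΣF_x = 0: O_x + 45·cos53° = 0 → O_x = -27.08 kN.
ΣF_y = 0: O_y − 26.74·2.9 − 45·sin53° − 55 − 70 − 35 = 0 → O_y = 273.5 kN.
ΣM about O: M_O − (26.74·2.9)·3.15 − 45·sin53°·3 − 55·1 − 70·3.7 − 35·5.8 = 0 → M_O = 869.1 kN·m.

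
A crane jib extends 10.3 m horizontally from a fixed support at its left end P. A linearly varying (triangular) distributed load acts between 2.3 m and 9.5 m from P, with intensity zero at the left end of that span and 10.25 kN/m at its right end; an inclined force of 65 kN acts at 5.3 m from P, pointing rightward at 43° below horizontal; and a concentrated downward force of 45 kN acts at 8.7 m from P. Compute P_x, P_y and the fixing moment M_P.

Resultant of the triangular load: ½ × 10.25 × 7.2 = 36.9 kN, acting at 7.1 m from P (one-third of the span from the peak).
ΣF_x = 0: P_x + 65·cos43° = 0 → P_x = -47.54 kN.
ΣF_y = 0: P_y − ½·10.25·7.2 − 65·sin43° − 45 = 0 → P_y = 126.2 kN.
ΣM about P: M_P − (½·10.25·7.2)·7.1 − 65·sin43°·5.3 − 45·8.7 = 0 → M_P = 888.4 kN·m.

P_x = -47.54 kN, P_y = 126.2 kN, M_P = 888.4 kN·m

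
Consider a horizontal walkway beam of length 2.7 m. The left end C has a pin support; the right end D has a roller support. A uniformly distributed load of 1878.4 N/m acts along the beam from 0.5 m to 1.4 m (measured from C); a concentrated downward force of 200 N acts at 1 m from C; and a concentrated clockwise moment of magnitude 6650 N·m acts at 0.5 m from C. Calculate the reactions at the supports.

Resultant of the distributed load: 1878.4 × 0.9 = 1690.56 N at 0.95 m from C.
Taking moments about C: D_y·2.7 − (1878.4·0.9)·0.95 − 200·1 − 6650 = 0 → D_y = 8456.032/2.7 = 3131.86 ≈ 3132 N.
ΣF_y = 0: C_y + 3131.86 − 1878.4·0.9 − 200 = 0 → C_y = -1241 N.
ΣF_x = 0: no horizontal applied forces, so C_x = 0.

C_x = 0, C_y = -1241 N, D_y = 3132 N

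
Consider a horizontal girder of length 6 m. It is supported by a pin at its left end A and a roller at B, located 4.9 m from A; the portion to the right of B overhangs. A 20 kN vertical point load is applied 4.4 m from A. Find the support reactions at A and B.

ΣM about A: B_y·4.9 − 20·4.4 = 0 → B_y = 88/4.9 = 17.9592 ≈ 17.96 kN.
ΣF_y = 0: A_y + 17.9592 − 20 = 0 → A_y = 2.041 kN.
ΣF_x = 0: no horizontal applied forces, so A_x = 0.

A_x = 0, A_y = 2.041 kN, B_y = 17.96 kN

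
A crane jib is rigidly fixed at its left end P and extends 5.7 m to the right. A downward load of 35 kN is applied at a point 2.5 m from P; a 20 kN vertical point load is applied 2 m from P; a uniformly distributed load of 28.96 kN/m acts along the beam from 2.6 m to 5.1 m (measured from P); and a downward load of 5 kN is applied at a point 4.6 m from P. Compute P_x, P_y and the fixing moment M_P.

P_x = 0, P_y = 132.4 kN, M_P = 429.2 kN·m

Resultant of the distributed load: 28.96 × 2.5 = 72.4 kN at 3.85 m from P.
ΣF_x = 0: P_x = 0.
ΣF_y = 0: P_y − 35 − 20 − 28.96·2.5 − 5 = 0 → P_y = 132.4 kN.
ΣM about P: M_P − 35·2.5 − 20·2 − (28.96·2.5)·3.85 − 5·4.6 = 0 → M_P = 429.2 kN·m.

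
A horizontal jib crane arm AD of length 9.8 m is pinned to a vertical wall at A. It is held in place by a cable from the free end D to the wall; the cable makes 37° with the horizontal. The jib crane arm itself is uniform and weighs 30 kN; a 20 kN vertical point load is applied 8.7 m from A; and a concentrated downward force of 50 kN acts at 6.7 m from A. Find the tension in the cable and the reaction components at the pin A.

T = 111.2 kN, A_x = 88.83 kN, A_y = 33.06 kN

ΣM about A: T·sin37°·9.8 − 30·4.9 − 20·8.7 − 50·6.7 = 0 → T = 656/(9.8·0.601815) = 111.228 ≈ 111.2 kN.
ΣF_x = 0: A_x − T·cos37° = 0 → A_x = 111.228 × 0.798636 = 88.83 kN.
ΣF_y = 0: A_y + T·sin37° − 30 − 20 − 50 = 0 → A_y = 100 − 111.228 × 0.601815 = 33.06 kN.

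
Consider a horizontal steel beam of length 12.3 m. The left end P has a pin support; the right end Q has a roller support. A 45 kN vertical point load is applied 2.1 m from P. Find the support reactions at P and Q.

Moments about P: Q_y·12.3 − 45·2.1 = 0 → Q_y = 94.5/12.3 = 7.68293 ≈ 7.683 kN.
ΣF_y = 0: P_y + 7.68293 − 45 = 0 → P_y = 37.32 kN.
ΣF_x = 0: no horizontal applied forces, so P_x = 0.

P_x = 0, P_y = 37.32 kN, Q_y = 7.683 kN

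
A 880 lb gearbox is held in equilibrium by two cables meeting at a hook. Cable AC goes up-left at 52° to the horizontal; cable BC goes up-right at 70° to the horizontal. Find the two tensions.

ΣF_x = 0: −T_AC·cos52° + T_BC·cos70° = 0 → T_BC = 1.80007·T_AC.
ΣF_y = 0: T_AC·sin52° + T_BC·sin70° = 880.
Substitute: T_AC·(0.788011 + 1.80007·0.939693) = 880 → T_AC = 354.907 ≈ 354.9 lb.
Then T_BC = 1.80007 × 354.907 = 638.9 lb.

T_AC = 354.9 lb, T_BC = 638.9 lb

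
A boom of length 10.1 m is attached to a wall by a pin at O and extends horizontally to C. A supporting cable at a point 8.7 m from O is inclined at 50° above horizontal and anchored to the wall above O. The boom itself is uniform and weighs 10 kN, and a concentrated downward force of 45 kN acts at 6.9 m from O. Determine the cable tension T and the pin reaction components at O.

ΣM about O: T·sin50°·8.7 − 10·5.05 − 45·6.9 = 0 → T = 361/(8.7·0.766044) = 54.1669 ≈ 54.17 kN.
ΣF_x = 0: O_x − T·cos50° = 0 → O_x = 54.1669 × 0.642788 = 34.82 kN.
ΣF_y = 0: O_y + T·sin50° − 10 − 45 = 0 → O_y = 55 − 54.1669 × 0.766044 = 13.51 kN.

T = 54.17 kN, O_x = 34.82 kN, O_y = 13.51 kN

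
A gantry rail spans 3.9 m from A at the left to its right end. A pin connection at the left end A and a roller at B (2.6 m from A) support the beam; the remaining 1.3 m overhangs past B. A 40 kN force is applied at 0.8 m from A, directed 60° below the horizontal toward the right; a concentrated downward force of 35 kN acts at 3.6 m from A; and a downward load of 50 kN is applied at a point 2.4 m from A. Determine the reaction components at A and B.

A_x = -20.00 kN, A_y = 14.37 kN, B_y = 105.3 kN

ΣM about A: B_y·2.6 − 40·sin60°·0.8 − 35·3.6 − 50·2.4 = 0 → B_y = 273.713/2.6 = 105.274 ≈ 105.3 kN.
ΣF_y = 0: A_y + 105.274 − 40·sin60° − 35 − 50 = 0 → A_y = 14.37 kN.
ΣF_x = 0: A_x + 40·cos60° = 0 → A_x = -20.00 kN.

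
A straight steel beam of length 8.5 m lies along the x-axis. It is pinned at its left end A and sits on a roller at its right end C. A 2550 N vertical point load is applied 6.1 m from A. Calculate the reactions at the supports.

A_x = 0, A_y = 720.0 N, C_y = 1830 N

ΣM about A: C_y·8.5 − 2550·6.1 = 0 → C_y = 15555/8.5 = 1830 N.
ΣF_y = 0: A_y + 1830 − 2550 = 0 → A_y = 720.0 N.
ΣF_x = 0: no horizontal applied forces, so A_x = 0.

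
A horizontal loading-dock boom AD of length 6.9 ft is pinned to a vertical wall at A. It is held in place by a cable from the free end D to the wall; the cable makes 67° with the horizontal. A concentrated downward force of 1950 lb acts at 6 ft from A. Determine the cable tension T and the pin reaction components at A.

ΣM about A: T·sin67°·6.9 − 1950·6 = 0 → T = 11700/(6.9·0.920505) = 1842.09 ≈ 1842 lb.
ΣF_x = 0: A_x − T·cos67° = 0 → A_x = 1842.09 × 0.390731 = 719.8 lb.
ΣF_y = 0: A_y + T·sin67° − 1950 = 0 → A_y = 1950 − 1842.09 × 0.920505 = 254.3 lb.

T = 1842 lb, A_x = 719.8 lb, A_y = 254.3 lb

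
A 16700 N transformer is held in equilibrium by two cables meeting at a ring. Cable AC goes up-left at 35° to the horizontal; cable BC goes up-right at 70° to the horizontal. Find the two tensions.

ΣF_x = 0: −T_AC·cos35° + T_BC·cos70° = 0 → T_BC = 2.39504·T_AC.
ΣF_y = 0: T_AC·sin35° + T_BC·sin70° = 16700.
Substitute: T_AC·(0.573576 + 2.39504·0.939693) = 16700 → T_AC = 5913.22 ≈ 5913 N.
Then T_BC = 2.39504 × 5913.22 = 14160 N.

T_AC = 5913 N, T_BC = 14160 N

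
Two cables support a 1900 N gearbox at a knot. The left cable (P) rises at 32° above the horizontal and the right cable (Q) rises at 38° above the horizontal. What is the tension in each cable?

T_P = 1593 N, T_Q = 1715 N

ΣF_x = 0: −T_P·cos32° + T_Q·cos38° = 0 → T_Q = 1.07619·T_P.
ΣF_y = 0: T_P·sin32° + T_Q·sin38° = 1900.
Substitute: T_P·(0.529919 + 1.07619·0.615661) = 1900 → T_P = 1593.31 ≈ 1593 N.
Then T_Q = 1.07619 × 1593.31 = 1715 N.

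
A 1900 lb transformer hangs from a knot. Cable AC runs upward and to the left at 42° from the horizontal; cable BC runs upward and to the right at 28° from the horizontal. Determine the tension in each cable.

ΣF_x = 0: −T_AC·cos42° + T_BC·cos28° = 0 → T_BC = 0.841664·T_AC.
ΣF_y = 0: T_AC·sin42° + T_BC·sin28° = 1900.
Substitute: T_AC·(0.669131 + 0.841664·0.469472) = 1900 → T_AC = 1785.26 ≈ 1785 lb.
Then T_BC = 0.841664 × 1785.26 = 1503 lb.

T_AC = 1785 lb, T_BC = 1503 lb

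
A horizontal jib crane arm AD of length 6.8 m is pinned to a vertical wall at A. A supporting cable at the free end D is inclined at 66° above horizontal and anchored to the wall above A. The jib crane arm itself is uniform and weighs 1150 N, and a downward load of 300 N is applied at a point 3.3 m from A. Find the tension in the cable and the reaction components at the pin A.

T = 788.8 N, A_x = 320.8 N, A_y = 729.4 N

ΣM about A: T·sin66°·6.8 − 1150·3.4 − 300·3.3 = 0 → T = 4900/(6.8·0.913545) = 788.782 ≈ 788.8 N.
ΣF_x = 0: A_x − T·cos66° = 0 → A_x = 788.782 × 0.406737 = 320.8 N.
ΣF_y = 0: A_y + T·sin66° − 1150 − 300 = 0 → A_y = 1450 − 788.782 × 0.913545 = 729.4 N.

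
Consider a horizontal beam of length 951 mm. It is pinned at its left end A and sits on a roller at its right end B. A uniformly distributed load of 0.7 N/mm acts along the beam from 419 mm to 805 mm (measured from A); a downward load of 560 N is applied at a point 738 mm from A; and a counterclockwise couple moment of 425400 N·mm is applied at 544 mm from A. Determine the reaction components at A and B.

A_x = 0, A_y = 669.1 N, B_y = 161.1 N

Resultant of the distributed load: 0.7 × 386 = 270.2 N at 612 mm from A.
Taking moments about A: B_y·951 − (0.7·386)·612 − 560·738 + 425400 = 0 → B_y = 153242.4/951 = 161.138 ≈ 161.1 N.
ΣF_y = 0: A_y + 161.138 − 0.7·386 − 560 = 0 → A_y = 669.1 N.
ΣF_x = 0: no horizontal applied forces, so A_x = 0.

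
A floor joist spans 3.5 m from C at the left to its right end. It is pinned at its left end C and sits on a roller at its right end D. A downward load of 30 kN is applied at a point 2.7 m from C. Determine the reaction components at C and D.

Moments about C: D_y·3.5 − 30·2.7 = 0 → D_y = 81/3.5 = 23.1429 ≈ 23.14 kN.
ΣF_y = 0: C_y + 23.1429 − 30 = 0 → C_y = 6.857 kN.
ΣF_x = 0: no horizontal applied forces, so C_x = 0.

C_x = 0, C_y = 6.857 kN, D_y = 23.14 kN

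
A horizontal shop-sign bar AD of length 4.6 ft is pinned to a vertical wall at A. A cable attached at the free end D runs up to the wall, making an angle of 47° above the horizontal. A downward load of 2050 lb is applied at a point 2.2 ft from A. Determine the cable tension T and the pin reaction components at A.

T = 1341 lb, A_x = 914.3 lb, A_y = 1070 lb

ΣM about A: T·sin47°·4.6 − 2050·2.2 = 0 → T = 4510/(4.6·0.731354) = 1340.57 ≈ 1341 lb.
ΣF_x = 0: A_x − T·cos47° = 0 → A_x = 1340.57 × 0.681998 = 914.3 lb.
ΣF_y = 0: A_y + T·sin47° − 2050 = 0 → A_y = 2050 − 1340.57 × 0.731354 = 1070 lb.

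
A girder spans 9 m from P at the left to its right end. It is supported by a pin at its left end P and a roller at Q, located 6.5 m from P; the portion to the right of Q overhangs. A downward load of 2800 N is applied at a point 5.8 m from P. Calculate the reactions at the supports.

Taking moments about P: Q_y·6.5 − 2800·5.8 = 0 → Q_y = 16240/6.5 = 2498.46 ≈ 2498 N.
ΣF_y = 0: P_y + 2498.46 − 2800 = 0 → P_y = 301.5 N.
ΣF_x = 0: no horizontal applied forces, so P_x = 0.

P_x = 0, P_y = 301.5 N, Q_y = 2498 N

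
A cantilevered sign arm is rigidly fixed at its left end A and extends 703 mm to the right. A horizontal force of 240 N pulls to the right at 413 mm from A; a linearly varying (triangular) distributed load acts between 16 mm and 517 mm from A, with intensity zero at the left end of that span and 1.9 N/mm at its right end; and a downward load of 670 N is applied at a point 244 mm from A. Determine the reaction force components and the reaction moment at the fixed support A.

A_x = -240.0 N, A_y = 1146 N, M_A = 330100 N·mm

Resultant of the triangular load: ½ × 1.9 × 501 = 475.95 N, acting at 350 mm from A (one-third of the span from the peak).
ΣF_x = 0: A_x + 240 = 0 → A_x = -240.0 N.
ΣF_y = 0: A_y − ½·1.9·501 − 670 = 0 → A_y = 1146 N.
ΣM about A: M_A − (½·1.9·501)·350 − 670·244 = 0 → M_A = 330100 N·mm.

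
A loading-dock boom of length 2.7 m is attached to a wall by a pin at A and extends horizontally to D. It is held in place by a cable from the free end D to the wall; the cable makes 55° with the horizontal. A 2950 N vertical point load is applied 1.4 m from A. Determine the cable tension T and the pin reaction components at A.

ΣM about A: T·sin55°·2.7 − 2950·1.4 = 0 → T = 4130/(2.7·0.819152) = 1867.33 ≈ 1867 N.
ΣF_x = 0: A_x − T·cos55° = 0 → A_x = 1867.33 × 0.573576 = 1071 N.
ΣF_y = 0: A_y + T·sin55° − 2950 = 0 → A_y = 2950 − 1867.33 × 0.819152 = 1420 N.

T = 1867 N, A_x = 1071 N, A_y = 1420 N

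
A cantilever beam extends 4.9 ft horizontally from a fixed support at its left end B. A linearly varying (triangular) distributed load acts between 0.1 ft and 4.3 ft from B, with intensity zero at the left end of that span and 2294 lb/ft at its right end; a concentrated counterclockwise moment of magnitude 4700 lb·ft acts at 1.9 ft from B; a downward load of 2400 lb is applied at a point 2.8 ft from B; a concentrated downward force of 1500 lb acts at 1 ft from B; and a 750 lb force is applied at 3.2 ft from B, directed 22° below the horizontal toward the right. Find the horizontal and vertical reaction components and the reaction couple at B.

Resultant of the triangular load: ½ × 2294 × 4.2 = 4817.4 lb, acting at 2.9 ft from B (one-third of the span from the peak).
ΣF_x = 0: B_x + 750·cos22° = 0 → B_x = -695.4 lb.
ΣF_y = 0: B_y − ½·2294·4.2 − 2400 − 1500 − 750·sin22° = 0 → B_y = 8998 lb.
ΣM about B: M_B − (½·2294·4.2)·2.9 + 4700 − 2400·2.8 − 1500·1 − 750·sin22°·3.2 = 0 → M_B = 18390 lb·ft.

B_x = -695.4 lb, B_y = 8998 lb, M_B = 18390 lb·ft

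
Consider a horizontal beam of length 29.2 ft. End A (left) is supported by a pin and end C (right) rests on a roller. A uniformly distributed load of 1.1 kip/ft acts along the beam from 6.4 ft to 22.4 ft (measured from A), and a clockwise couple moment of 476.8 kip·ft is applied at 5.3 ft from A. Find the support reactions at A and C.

A_x = 0, A_y = -7.408 kip, C_y = 25.01 kip

Resultant of the distributed load: 1.1 × 16 = 17.6 kip at 14.4 ft from A.
ΣM about A: C_y·29.2 − (1.1·16)·14.4 − 476.8 = 0 → C_y = 730.24/29.2 = 25.0082 ≈ 25.01 kip.
ΣF_y = 0: A_y + 25.0082 − 1.1·16 = 0 → A_y = -7.408 kip.
ΣF_x = 0: no horizontal applied forces, so A_x = 0.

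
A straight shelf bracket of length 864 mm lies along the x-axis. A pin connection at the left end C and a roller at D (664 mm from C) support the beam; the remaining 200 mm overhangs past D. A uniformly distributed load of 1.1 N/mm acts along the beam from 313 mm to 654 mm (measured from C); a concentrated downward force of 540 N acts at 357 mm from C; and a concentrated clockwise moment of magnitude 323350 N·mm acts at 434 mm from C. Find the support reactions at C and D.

C_x = 0, C_y = -135.3 N, D_y = 1050 N

Resultant of the distributed load: 1.1 × 341 = 375.1 N at 483.5 mm from C.
Taking moments about C: D_y·664 − (1.1·341)·483.5 − 540·357 − 323350 = 0 → D_y = 697490.85/664 = 1050.44 ≈ 1050 N.
ΣF_y = 0: C_y + 1050.44 − 1.1·341 − 540 = 0 → C_y = -135.3 N.
ΣF_x = 0: no horizontal applied forces, so C_x = 0.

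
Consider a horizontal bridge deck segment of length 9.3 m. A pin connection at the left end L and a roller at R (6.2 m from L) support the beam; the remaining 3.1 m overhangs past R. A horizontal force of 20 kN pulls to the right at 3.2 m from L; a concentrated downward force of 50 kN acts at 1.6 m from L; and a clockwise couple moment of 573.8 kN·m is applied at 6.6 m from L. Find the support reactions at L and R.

L_x = -20.00 kN, L_y = -55.45 kN, R_y = 105.5 kN

ΣM about L: R_y·6.2 − 50·1.6 − 573.8 = 0 → R_y = 653.8/6.2 = 105.452 ≈ 105.5 kN.
ΣF_y = 0: L_y + 105.452 − 50 = 0 → L_y = -55.45 kN.
ΣF_x = 0: L_x + 20 = 0 → L_x = -20.00 kN.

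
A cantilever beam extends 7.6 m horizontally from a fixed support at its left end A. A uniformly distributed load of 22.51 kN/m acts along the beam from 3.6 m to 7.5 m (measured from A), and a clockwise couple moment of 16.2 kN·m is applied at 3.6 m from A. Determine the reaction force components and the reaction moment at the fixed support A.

A_x = 0, A_y = 87.79 kN, M_A = 503.4 kN·m

Resultant of the distributed load: 22.51 × 3.9 = 87.789 kN at 5.55 m from A.
ΣF_x = 0: A_x = 0.
ΣF_y = 0: A_y − 22.51·3.9 = 0 → A_y = 87.79 kN.
ΣM about A: M_A − (22.51·3.9)·5.55 − 16.2 = 0 → M_A = 503.4 kN·m.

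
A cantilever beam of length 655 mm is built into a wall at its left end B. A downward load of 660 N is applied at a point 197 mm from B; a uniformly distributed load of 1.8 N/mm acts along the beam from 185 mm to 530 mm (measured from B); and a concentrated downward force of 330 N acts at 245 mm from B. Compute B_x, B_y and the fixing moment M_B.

Resultant of the distributed load: 1.8 × 345 = 621 N at 357.5 mm from B.
ΣF_x = 0: B_x = 0.
ΣF_y = 0: B_y − 660 − 1.8·345 − 330 = 0 → B_y = 1611 N.
ΣM about B: M_B − 660·197 − (1.8·345)·357.5 − 330·245 = 0 → M_B = 432900 N·mm.

B_x = 0, B_y = 1611 N, M_B = 432900 N·mm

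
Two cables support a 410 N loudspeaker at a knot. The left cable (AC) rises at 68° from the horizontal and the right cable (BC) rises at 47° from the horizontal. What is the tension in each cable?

ΣF_x = 0: −T_AC·cos68° + T_BC·cos47° = 0 → T_BC = 0.549278·T_AC.
ΣF_y = 0: T_AC·sin68° + T_BC·sin47° = 410.
Substitute: T_AC·(0.927184 + 0.549278·0.731354) = 410 → T_AC = 308.526 ≈ 308.5 N.
Then T_BC = 0.549278 × 308.526 = 169.5 N.

T_AC = 308.5 N, T_BC = 169.5 N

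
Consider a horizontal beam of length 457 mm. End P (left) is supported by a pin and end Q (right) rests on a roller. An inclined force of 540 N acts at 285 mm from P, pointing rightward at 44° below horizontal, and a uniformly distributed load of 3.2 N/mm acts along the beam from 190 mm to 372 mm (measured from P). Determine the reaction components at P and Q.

Resultant of the distributed load: 3.2 × 182 = 582.4 N at 281 mm from P.
Moments about P: Q_y·457 − 540·sin44°·285 − (3.2·182)·281 = 0 → Q_y = 270562/457 = 592.039 ≈ 592.0 N.
ΣF_y = 0: P_y + 592.039 − 540·sin44° − 3.2·182 = 0 → P_y = 365.5 N.
ΣF_x = 0: P_x + 540·cos44° = 0 → P_x = -388.4 N.

P_x = -388.4 N, P_y = 365.5 N, Q_y = 592.0 N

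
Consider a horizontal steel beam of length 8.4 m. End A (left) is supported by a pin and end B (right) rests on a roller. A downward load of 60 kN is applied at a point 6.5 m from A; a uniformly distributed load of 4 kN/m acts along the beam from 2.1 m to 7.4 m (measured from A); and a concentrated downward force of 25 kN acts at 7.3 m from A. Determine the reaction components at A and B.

A_x = 0, A_y = 26.06 kN, B_y = 80.14 kN

Resultant of the distributed load: 4 × 5.3 = 21.2 kN at 4.75 m from A.
Moments about A: B_y·8.4 − 60·6.5 − (4·5.3)·4.75 − 25·7.3 = 0 → B_y = 673.2/8.4 = 80.1429 ≈ 80.14 kN.
ΣF_y = 0: A_y + 80.1429 − 60 − 4·5.3 − 25 = 0 → A_y = 26.06 kN.
ΣF_x = 0: no horizontal applied forces, so A_x = 0.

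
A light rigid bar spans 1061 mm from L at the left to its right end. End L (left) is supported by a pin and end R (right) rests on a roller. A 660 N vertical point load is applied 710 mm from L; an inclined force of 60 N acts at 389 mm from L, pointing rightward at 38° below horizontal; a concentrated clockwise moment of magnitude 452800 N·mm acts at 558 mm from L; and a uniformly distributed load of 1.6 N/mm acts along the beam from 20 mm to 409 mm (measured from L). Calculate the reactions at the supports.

L_x = -47.28 N, L_y = 311.5 N, R_y = 1008 N

Resultant of the distributed load: 1.6 × 389 = 622.4 N at 214.5 mm from L.
ΣM about L: R_y·1061 − 660·710 − 60·sin38°·389 − 452800 − (1.6·389)·214.5 = 0 → R_y = 1069270/1061 = 1007.79 ≈ 1008 N.
ΣF_y = 0: L_y + 1007.79 − 660 − 60·sin38° − 1.6·389 = 0 → L_y = 311.5 N.
ΣF_x = 0: L_x + 60·cos38° = 0 → L_x = -47.28 N.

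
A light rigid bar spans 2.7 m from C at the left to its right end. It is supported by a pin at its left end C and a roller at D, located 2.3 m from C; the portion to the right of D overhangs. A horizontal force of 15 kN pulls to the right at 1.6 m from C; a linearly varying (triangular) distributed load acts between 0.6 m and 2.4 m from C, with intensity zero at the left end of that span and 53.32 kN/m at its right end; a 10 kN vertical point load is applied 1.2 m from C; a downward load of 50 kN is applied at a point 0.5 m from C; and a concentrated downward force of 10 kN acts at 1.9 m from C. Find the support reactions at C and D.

C_x = -15.00 kN, C_y = 56.08 kN, D_y = 61.90 kN

Resultant of the triangular load: ½ × 53.32 × 1.8 = 47.988 kN, acting at 1.8 m from C (one-third of the span from the peak).
Moments about C: D_y·2.3 − (½·53.32·1.8)·1.8 − 10·1.2 − 50·0.5 − 10·1.9 = 0 → D_y = 142.3784/2.3 = 61.9037 ≈ 61.90 kN.
ΣF_y = 0: C_y + 61.9037 − ½·53.32·1.8 − 10 − 50 − 10 = 0 → C_y = 56.08 kN.
ΣF_x = 0: C_x + 15 = 0 → C_x = -15.00 kN.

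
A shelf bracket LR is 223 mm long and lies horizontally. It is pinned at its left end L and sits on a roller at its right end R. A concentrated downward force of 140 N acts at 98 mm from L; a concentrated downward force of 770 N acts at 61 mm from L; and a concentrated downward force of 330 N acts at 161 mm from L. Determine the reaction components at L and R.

ΣM about L: R_y·223 − 140·98 − 770·61 − 330·161 = 0 → R_y = 113820/223 = 510.404 ≈ 510.4 N.
ΣF_y = 0: L_y + 510.404 − 140 − 770 − 330 = 0 → L_y = 729.6 N.
ΣF_x = 0: no horizontal applied forces, so L_x = 0.

L_x = 0, L_y = 729.6 N, R_y = 510.4 N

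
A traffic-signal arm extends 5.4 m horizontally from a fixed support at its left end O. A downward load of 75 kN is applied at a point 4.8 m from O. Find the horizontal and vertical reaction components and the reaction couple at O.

ΣF_x = 0: O_x = 0.
ΣF_y = 0: O_y − 75 = 0 → O_y = 75.00 kN.
ΣM about O: M_O − 75·4.8 = 0 → M_O = 360.0 kN·m.

O_x = 0, O_y = 75.00 kN, M_O = 360.0 kN·m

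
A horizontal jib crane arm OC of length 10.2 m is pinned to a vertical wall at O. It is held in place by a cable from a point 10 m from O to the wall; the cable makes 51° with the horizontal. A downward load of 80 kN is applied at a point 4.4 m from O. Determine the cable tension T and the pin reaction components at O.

T = 45.29 kN, O_x = 28.50 kN, O_y = 44.80 kN

ΣM about O: T·sin51°·10 − 80·4.4 = 0 → T = 352/(10·0.777146) = 45.2939 ≈ 45.29 kN.
ΣF_x = 0: O_x − T·cos51° = 0 → O_x = 45.2939 × 0.62932 = 28.50 kN.
ΣF_y = 0: O_y + T·sin51° − 80 = 0 → O_y = 80 − 45.2939 × 0.777146 = 44.80 kN.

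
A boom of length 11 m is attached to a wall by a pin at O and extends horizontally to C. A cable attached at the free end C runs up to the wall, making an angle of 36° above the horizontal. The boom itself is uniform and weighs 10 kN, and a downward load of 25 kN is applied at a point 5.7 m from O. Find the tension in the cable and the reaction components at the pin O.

T = 30.55 kN, O_x = 24.71 kN, O_y = 17.05 kN

ΣM about O: T·sin36°·11 − 10·5.5 − 25·5.7 = 0 → T = 197.5/(11·0.587785) = 30.5461 ≈ 30.55 kN.
ΣF_x = 0: O_x − T·cos36° = 0 → O_x = 30.5461 × 0.809017 = 24.71 kN.
ΣF_y = 0: O_y + T·sin36° − 10 − 25 = 0 → O_y = 35 − 30.5461 × 0.587785 = 17.05 kN.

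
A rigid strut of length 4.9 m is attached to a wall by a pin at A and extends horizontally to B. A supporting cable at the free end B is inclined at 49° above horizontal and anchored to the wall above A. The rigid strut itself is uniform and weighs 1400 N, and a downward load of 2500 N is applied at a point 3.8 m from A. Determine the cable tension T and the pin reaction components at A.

ΣM about A: T·sin49°·4.9 − 1400·2.45 − 2500·3.8 = 0 → T = 12930/(4.9·0.75471) = 3496.41 ≈ 3496 N.
ΣF_x = 0: A_x − T·cos49° = 0 → A_x = 3496.41 × 0.656059 = 2294 N.
ΣF_y = 0: A_y + T·sin49° − 1400 − 2500 = 0 → A_y = 3900 − 3496.41 × 0.75471 = 1261 N.

T = 3496 N, A_x = 2294 N, A_y = 1261 N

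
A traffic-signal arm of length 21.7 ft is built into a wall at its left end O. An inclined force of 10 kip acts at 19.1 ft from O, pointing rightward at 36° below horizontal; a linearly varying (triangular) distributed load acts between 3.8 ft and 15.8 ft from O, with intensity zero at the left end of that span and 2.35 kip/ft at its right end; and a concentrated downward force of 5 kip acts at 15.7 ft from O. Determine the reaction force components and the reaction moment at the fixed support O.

O_x = -8.090 kip, O_y = 24.98 kip, M_O = 357.1 kip·ft

Resultant of the triangular load: ½ × 2.35 × 12 = 14.1 kip, acting at 11.8 ft from O (one-third of the span from the peak).
ΣF_x = 0: O_x + 10·cos36° = 0 → O_x = -8.090 kip.
ΣF_y = 0: O_y − 10·sin36° − ½·2.35·12 − 5 = 0 → O_y = 24.98 kip.
ΣM about O: M_O − 10·sin36°·19.1 − (½·2.35·12)·11.8 − 5·15.7 = 0 → M_O = 357.1 kip·ft.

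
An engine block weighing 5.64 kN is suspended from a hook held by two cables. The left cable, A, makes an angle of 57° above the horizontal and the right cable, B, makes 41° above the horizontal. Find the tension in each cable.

T_A = 4.298 kN, T_B = 3.102 kN

ΣF_x = 0: −T_A·cos57° + T_B·cos41° = 0 → T_B = 0.721654·T_A.
ΣF_y = 0: T_A·sin57° + T_B·sin41° = 5.64.
Substitute: T_A·(0.838671 + 0.721654·0.656059) = 5.64 → T_A = 4.29839 ≈ 4.298 kN.
Then T_B = 0.721654 × 4.29839 = 3.102 kN.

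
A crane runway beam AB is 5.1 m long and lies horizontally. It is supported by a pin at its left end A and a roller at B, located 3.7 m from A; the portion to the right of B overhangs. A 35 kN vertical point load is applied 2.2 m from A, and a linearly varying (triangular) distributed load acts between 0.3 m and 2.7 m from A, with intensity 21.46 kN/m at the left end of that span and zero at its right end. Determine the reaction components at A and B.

A_x = 0, A_y = 32.29 kN, B_y = 28.47 kN

Resultant of the triangular load: ½ × 21.46 × 2.4 = 25.752 kN, acting at 1.1 m from A (one-third of the span from the peak).
Moments about A: B_y·3.7 − 35·2.2 − (½·21.46·2.4)·1.1 = 0 → B_y = 105.3272/3.7 = 28.4668 ≈ 28.47 kN.
ΣF_y = 0: A_y + 28.4668 − 35 − ½·21.46·2.4 = 0 → A_y = 32.29 kN.
ΣF_x = 0: no horizontal applied forces, so A_x = 0.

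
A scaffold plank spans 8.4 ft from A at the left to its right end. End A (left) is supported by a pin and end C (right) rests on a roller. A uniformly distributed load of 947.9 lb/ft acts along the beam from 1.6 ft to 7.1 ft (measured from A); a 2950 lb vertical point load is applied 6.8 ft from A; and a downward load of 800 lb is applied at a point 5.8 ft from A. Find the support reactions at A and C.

A_x = 0, A_y = 3323 lb, C_y = 5640 lb

Resultant of the distributed load: 947.9 × 5.5 = 5213.45 lb at 4.35 ft from A.
Moments about A: C_y·8.4 − (947.9·5.5)·4.35 − 2950·6.8 − 800·5.8 = 0 → C_y = 47378.5075/8.4 = 5640.3 ≈ 5640 lb.
ΣF_y = 0: A_y + 5640.3 − 947.9·5.5 − 2950 − 800 = 0 → A_y = 3323 lb.
ΣF_x = 0: no horizontal applied forces, so A_x = 0.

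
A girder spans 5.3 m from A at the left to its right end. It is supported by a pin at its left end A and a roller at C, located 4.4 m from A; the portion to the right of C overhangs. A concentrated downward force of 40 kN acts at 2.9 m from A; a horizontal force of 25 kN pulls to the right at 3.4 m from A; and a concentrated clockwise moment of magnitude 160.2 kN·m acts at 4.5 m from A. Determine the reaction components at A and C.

A_x = -25.00 kN, A_y = -22.77 kN, C_y = 62.77 kN

ΣM about A: C_y·4.4 − 40·2.9 − 160.2 = 0 → C_y = 276.2/4.4 = 62.7727 ≈ 62.77 kN.
ΣF_y = 0: A_y + 62.7727 − 40 = 0 → A_y = -22.77 kN.
ΣF_x = 0: A_x + 25 = 0 → A_x = -25.00 kN.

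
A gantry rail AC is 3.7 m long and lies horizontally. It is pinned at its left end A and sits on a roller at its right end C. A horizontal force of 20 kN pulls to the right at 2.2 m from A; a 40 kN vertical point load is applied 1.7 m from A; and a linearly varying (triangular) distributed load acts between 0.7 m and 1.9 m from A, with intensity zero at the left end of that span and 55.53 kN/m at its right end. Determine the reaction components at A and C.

Resultant of the triangular load: ½ × 55.53 × 1.2 = 33.318 kN, acting at 1.5 m from A (one-third of the span from the peak).
ΣM about A: C_y·3.7 − 40·1.7 − (½·55.53·1.2)·1.5 = 0 → C_y = 117.977/3.7 = 31.8857 ≈ 31.89 kN.
ΣF_y = 0: A_y + 31.8857 − 40 − ½·55.53·1.2 = 0 → A_y = 41.43 kN.
ΣF_x = 0: A_x + 20 = 0 → A_x = -20.00 kN.

A_x = -20.00 kN, A_y = 41.43 kN, C_y = 31.89 kN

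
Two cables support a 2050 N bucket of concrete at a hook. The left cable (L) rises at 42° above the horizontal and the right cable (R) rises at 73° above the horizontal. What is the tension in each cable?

ΣF_x = 0: −T_L·cos42° + T_R·cos73° = 0 → T_R = 2.54178·T_L.
ΣF_y = 0: T_L·sin42° + T_R·sin73° = 2050.
Substitute: T_L·(0.669131 + 2.54178·0.956305) = 2050 → T_L = 661.323 ≈ 661.3 N.
Then T_R = 2.54178 × 661.323 = 1681 N.

T_L = 661.3 N, T_R = 1681 N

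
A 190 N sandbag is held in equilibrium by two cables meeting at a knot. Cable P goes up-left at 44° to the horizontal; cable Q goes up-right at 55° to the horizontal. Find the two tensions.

ΣF_x = 0: −T_P·cos44° + T_Q·cos55° = 0 → T_Q = 1.25413·T_P.
ΣF_y = 0: T_P·sin44° + T_Q·sin55° = 190.
Substitute: T_P·(0.694658 + 1.25413·0.819152) = 190 → T_P = 110.338 ≈ 110.3 N.
Then T_Q = 1.25413 × 110.338 = 138.4 N.

T_P = 110.3 N, T_Q = 138.4 N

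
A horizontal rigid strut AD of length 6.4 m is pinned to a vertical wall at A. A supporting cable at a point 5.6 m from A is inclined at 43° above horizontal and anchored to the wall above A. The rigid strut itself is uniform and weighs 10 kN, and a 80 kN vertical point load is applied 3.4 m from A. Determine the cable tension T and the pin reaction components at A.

T = 79.60 kN, A_x = 58.21 kN, A_y = 35.71 kN

ΣM about A: T·sin43°·5.6 − 10·3.2 − 80·3.4 = 0 → T = 304/(5.6·0.681998) = 79.5981 ≈ 79.60 kN.
ΣF_x = 0: A_x − T·cos43° = 0 → A_x = 79.5981 × 0.731354 = 58.21 kN.
ΣF_y = 0: A_y + T·sin43° − 10 − 80 = 0 → A_y = 90 − 79.5981 × 0.681998 = 35.71 kN.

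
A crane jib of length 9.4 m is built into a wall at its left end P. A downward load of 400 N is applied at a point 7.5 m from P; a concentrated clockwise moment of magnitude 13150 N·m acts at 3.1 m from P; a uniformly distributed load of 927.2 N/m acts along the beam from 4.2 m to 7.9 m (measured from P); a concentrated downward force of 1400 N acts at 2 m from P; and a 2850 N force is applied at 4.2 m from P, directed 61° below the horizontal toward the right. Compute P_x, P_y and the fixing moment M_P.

P_x = -1382 N, P_y = 7723 N, M_P = 50170 N·m

Resultant of the distributed load: 927.2 × 3.7 = 3430.64 N at 6.05 m from P.
ΣF_x = 0: P_x + 2850·cos61° = 0 → P_x = -1382 N.
ΣF_y = 0: P_y − 400 − 927.2·3.7 − 1400 − 2850·sin61° = 0 → P_y = 7723 N.
ΣM about P: M_P − 400·7.5 − 13150 − (927.2·3.7)·6.05 − 1400·2 − 2850·sin61°·4.2 = 0 → M_P = 50170 N·m.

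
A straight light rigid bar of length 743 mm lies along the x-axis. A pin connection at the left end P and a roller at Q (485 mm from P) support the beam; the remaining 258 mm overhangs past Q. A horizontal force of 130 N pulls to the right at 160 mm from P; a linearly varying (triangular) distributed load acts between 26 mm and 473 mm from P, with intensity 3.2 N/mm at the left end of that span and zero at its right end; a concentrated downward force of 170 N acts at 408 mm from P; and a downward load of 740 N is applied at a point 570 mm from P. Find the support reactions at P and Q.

P_x = -130.0 N, P_y = 354.4 N, Q_y = 1271 N

Resultant of the triangular load: ½ × 3.2 × 447 = 715.2 N, acting at 175 mm from P (one-third of the span from the peak).
ΣM about P: Q_y·485 − (½·3.2·447)·175 − 170·408 − 740·570 = 0 → Q_y = 616320/485 = 1270.76 ≈ 1271 N.
ΣF_y = 0: P_y + 1270.76 − ½·3.2·447 − 170 − 740 = 0 → P_y = 354.4 N.
ΣF_x = 0: P_x + 130 = 0 → P_x = -130.0 N.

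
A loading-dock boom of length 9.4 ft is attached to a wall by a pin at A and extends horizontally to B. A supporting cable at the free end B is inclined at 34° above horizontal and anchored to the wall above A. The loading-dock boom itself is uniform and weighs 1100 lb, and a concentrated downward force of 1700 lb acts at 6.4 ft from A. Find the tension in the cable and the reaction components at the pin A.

ΣM about A: T·sin34°·9.4 − 1100·4.7 − 1700·6.4 = 0 → T = 16050/(9.4·0.559193) = 3053.41 ≈ 3053 lb.
ΣF_x = 0: A_x − T·cos34° = 0 → A_x = 3053.41 × 0.829038 = 2531 lb.
ΣF_y = 0: A_y + T·sin34° − 1100 − 1700 = 0 → A_y = 2800 − 3053.41 × 0.559193 = 1093 lb.

T = 3053 lb, A_x = 2531 lb, A_y = 1093 lb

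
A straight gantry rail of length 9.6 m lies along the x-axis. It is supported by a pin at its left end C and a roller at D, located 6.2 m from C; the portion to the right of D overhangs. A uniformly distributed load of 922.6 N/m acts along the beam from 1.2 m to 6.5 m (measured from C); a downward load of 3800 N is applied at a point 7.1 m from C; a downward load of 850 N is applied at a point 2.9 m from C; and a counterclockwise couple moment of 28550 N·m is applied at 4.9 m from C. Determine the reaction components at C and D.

C_x = 0, C_y = 6359 N, D_y = 3181 N

Resultant of the distributed load: 922.6 × 5.3 = 4889.78 N at 3.85 m from C.
Moments about C: D_y·6.2 − (922.6·5.3)·3.85 − 3800·7.1 − 850·2.9 + 28550 = 0 → D_y = 19720.653/6.2 = 3180.75 ≈ 3181 N.
ΣF_y = 0: C_y + 3180.75 − 922.6·5.3 − 3800 − 850 = 0 → C_y = 6359 N.
ΣF_x = 0: no horizontal applied forces, so C_x = 0.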